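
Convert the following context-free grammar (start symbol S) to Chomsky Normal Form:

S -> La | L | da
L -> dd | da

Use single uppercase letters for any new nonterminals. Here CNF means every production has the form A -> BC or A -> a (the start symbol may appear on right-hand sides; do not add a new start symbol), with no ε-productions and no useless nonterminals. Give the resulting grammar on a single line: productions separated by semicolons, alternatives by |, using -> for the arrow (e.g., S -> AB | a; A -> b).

S -> AA | AB | LB; A -> d; B -> a; L -> AA | AB

No ε-productions.
After unit-elimination: S -> La | da | dd; L -> da | dd.
TERM: introduce B -> a, A -> d and substitute in every rule of length ≥2.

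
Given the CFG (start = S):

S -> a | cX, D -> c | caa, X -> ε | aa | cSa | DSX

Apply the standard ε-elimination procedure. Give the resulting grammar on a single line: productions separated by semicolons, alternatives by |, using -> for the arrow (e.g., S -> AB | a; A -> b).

Nullable set: {X}.
S -> cX: X nullable, giving c | cX.
Drop X -> ε.
X -> DSX: X nullable, giving DS | DSX.
Unchanged (no nullable symbols): S -> a; D -> c; D -> caa; X -> aa; X -> cSa.

S -> a | c | cX; D -> c | caa; X -> DS | aa | DSX | cSa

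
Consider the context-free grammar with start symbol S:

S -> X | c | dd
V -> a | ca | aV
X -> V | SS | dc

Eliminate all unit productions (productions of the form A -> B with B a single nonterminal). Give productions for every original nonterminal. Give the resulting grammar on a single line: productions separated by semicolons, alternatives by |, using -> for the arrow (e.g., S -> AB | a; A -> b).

S -> a | c | SS | aV | ca | dc | dd; V -> a | aV | ca; X -> a | SS | aV | ca | dc

Unit productions: S->X, X->V.
Unit pairs (A ⇒* B via units): (S,V), (S,X), (X,V).
S: inherits non-unit rules of {S, V, X} → SS | a | aV | c | ca | dc | dd.
V: inherits non-unit rules of {V} → a | aV | ca.
X: inherits non-unit rules of {V, X} → SS | a | aV | ca | dc.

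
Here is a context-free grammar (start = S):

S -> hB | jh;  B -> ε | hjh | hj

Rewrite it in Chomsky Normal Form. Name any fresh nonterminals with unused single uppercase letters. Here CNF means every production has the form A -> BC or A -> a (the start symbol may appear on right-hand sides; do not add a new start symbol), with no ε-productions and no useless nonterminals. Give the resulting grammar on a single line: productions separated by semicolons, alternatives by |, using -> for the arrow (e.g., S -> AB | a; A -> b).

S -> h | AB | CA; A -> h; B -> AC | AD; C -> j; D -> CA

Nullable: {B}; after ε-elimination: S -> h | hB | jh; B -> hj | hjh.
No unit productions to eliminate.
TERM: introduce A -> h, C -> j and substitute in every rule of length ≥2.
BIN: B -> ACA becomes B -> AD, D -> CA.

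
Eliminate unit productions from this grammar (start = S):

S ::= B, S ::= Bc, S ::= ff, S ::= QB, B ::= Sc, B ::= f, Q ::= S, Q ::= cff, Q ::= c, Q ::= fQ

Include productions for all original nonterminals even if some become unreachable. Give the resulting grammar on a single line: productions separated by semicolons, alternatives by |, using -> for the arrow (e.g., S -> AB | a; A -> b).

S -> f | Bc | QB | Sc | ff; B -> f | Sc; Q -> c | f | Bc | QB | Sc | fQ | ff | cff

Unit productions: Q->S, S->B.
Unit pairs (A ⇒* B via units): (Q,B), (Q,S), (S,B).
S: inherits non-unit rules of {B, S} → Bc | QB | Sc | f | ff.
B: inherits non-unit rules of {B} → Sc | f.
Q: inherits non-unit rules of {B, Q, S} → Bc | QB | Sc | c | cff | f | fQ | ff.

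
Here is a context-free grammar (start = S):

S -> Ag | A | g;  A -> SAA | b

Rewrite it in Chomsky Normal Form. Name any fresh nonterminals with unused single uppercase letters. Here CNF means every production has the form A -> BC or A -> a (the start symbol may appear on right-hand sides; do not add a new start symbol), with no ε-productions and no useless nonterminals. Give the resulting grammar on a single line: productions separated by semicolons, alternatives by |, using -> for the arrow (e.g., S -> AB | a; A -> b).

No ε-productions.
After unit-elimination: S -> b | g | Ag | SAA; A -> b | SAA.
TERM: introduce B -> g and substitute in every rule of length ≥2.
BIN: A -> SAA becomes A -> SC, C -> AA; S -> SAA becomes S -> SD, D -> AA.

S -> b | g | AB | SD; A -> b | SC; B -> g; C -> AA; D -> AA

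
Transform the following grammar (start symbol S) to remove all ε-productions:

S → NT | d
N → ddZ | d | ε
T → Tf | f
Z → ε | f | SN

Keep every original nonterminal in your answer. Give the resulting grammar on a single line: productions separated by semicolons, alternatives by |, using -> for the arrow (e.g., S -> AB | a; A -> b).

Nullable set: {N, Z}.
S -> NT: N nullable, giving NT | T.
Drop N -> ε.
N -> ddZ: Z nullable, giving dd | ddZ.
Drop Z -> ε.
Z -> SN: N nullable, giving S | SN.
Unchanged (no nullable symbols): S -> d; N -> d; T -> Tf; T -> f; Z -> f.

S -> T | d | NT; N -> d | dd | ddZ; T -> f | Tf; Z -> S | f | SN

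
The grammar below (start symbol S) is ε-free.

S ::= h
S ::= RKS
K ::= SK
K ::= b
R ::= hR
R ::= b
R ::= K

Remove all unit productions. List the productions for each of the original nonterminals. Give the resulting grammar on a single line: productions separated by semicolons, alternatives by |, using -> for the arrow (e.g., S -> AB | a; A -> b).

S -> h | RKS; K -> b | SK; R -> b | SK | hR

Unit productions: R->K.
Unit pairs (A ⇒* B via units): (R,K).
S: inherits non-unit rules of {S} → RKS | h.
K: inherits non-unit rules of {K} → SK | b.
R: inherits non-unit rules of {K, R} → SK | b | hR.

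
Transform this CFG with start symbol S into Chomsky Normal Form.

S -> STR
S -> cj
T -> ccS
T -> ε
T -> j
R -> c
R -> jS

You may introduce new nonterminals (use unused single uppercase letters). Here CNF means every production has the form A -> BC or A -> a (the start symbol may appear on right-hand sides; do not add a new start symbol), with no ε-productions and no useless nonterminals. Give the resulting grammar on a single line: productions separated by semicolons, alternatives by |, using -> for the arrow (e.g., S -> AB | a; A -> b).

Nullable: {T}; after ε-elimination: S -> SR | cj | STR; R -> c | jS; T -> j | ccS.
No unit productions to eliminate.
TERM: introduce B -> c, A -> j and substitute in every rule of length ≥2.
BIN: S -> STR becomes S -> SC, C -> TR; T -> BBS becomes T -> BD, D -> BS.

S -> BA | SC | SR; A -> j; B -> c; C -> TR; D -> BS; R -> c | AS; T -> j | BD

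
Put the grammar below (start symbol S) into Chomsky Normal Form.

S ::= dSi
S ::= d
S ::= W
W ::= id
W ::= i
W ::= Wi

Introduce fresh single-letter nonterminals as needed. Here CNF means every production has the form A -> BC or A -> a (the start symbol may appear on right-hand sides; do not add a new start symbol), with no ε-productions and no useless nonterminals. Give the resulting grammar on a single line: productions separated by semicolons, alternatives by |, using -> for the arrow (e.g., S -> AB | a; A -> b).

S -> d | i | AB | BC | WA; A -> i; B -> d; C -> SA; W -> i | AB | WA

No ε-productions.
After unit-elimination: S -> d | i | Wi | id | dSi; W -> i | Wi | id.
TERM: introduce B -> d, A -> i and substitute in every rule of length ≥2.
BIN: S -> BSA becomes S -> BC, C -> SA.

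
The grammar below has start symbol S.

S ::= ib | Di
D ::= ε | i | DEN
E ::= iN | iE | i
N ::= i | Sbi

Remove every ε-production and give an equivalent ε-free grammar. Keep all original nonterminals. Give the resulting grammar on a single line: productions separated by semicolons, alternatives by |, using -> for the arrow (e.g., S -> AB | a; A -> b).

S -> i | Di | ib; D -> i | EN | DEN; E -> i | iE | iN; N -> i | Sbi

Nullable set: {D}.
S -> Di: D nullable, giving Di | i.
Drop D -> ε.
D -> DEN: D nullable, giving DEN | EN.
Unchanged (no nullable symbols): S -> ib; D -> i; E -> i; E -> iE; E -> iN; N -> Sbi; N -> i.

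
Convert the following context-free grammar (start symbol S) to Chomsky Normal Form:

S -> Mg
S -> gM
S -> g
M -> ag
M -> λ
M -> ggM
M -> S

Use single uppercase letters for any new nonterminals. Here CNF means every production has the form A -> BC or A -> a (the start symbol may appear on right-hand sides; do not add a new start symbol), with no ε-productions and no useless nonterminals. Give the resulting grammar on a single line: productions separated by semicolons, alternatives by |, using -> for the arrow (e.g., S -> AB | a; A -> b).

S -> g | AM | MA; A -> g; B -> a; C -> AM; M -> g | AA | AC | AM | BA | MA

Nullable: {M}; after ε-elimination: S -> g | Mg | gM; M -> S | ag | gg | ggM.
After unit-elimination: S -> g | Mg | gM; M -> g | Mg | ag | gM | gg | ggM.
TERM: introduce B -> a, A -> g and substitute in every rule of length ≥2.
BIN: M -> AAM becomes M -> AC, C -> AM.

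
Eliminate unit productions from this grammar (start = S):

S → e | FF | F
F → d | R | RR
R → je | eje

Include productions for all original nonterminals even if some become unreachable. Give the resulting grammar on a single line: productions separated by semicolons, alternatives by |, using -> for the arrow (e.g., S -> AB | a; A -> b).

Unit productions: F->R, S->F.
Unit pairs (A ⇒* B via units): (F,R), (S,F), (S,R).
S: inherits non-unit rules of {F, R, S} → FF | RR | d | e | eje | je.
F: inherits non-unit rules of {F, R} → RR | d | eje | je.
R: inherits non-unit rules of {R} → eje | je.

S -> d | e | FF | RR | je | eje; F -> d | RR | je | eje; R -> je | eje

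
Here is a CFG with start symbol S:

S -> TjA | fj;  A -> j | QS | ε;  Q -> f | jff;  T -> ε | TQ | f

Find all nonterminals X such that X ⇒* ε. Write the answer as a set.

{A, T}

Directly nullable (have an ε-rule): {A, T}.
Not nullable: Q, S — each has a terminal in every rule's right-hand side or depends on a non-nullable symbol.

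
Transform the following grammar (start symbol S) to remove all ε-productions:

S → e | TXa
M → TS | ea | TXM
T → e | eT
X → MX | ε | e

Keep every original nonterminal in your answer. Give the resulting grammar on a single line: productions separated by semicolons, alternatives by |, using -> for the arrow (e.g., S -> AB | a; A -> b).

S -> e | Ta | TXa; M -> TM | TS | ea | TXM; T -> e | eT; X -> M | e | MX

Nullable set: {X}.
S -> TXa: X nullable, giving TXa | Ta.
M -> TXM: X nullable, giving TM | TXM.
Drop X -> ε.
X -> MX: X nullable, giving M | MX.
Unchanged (no nullable symbols): S -> e; M -> TS; M -> ea; T -> e; T -> eT; X -> e.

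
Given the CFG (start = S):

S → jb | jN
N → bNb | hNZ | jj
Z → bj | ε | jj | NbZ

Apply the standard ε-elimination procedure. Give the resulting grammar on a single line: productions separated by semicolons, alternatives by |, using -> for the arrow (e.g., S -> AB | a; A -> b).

Nullable set: {Z}.
N -> hNZ: Z nullable, giving hN | hNZ.
Drop Z -> ε.
Z -> NbZ: Z nullable, giving Nb | NbZ.
Unchanged (no nullable symbols): S -> jN; S -> jb; N -> bNb; N -> jj; Z -> bj; Z -> jj.

S -> jN | jb; N -> hN | jj | bNb | hNZ; Z -> Nb | bj | jj | NbZ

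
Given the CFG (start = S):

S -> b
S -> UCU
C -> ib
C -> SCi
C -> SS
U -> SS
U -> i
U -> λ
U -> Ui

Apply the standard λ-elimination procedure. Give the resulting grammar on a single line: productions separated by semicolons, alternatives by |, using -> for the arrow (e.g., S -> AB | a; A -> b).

S -> C | b | CU | UC | UCU; C -> SS | ib | SCi; U -> i | SS | Ui

Nullable set: {U}.
S -> UCU: U, U nullable, giving C | CU | UC | UCU.
Drop U -> λ.
U -> Ui: U nullable, giving Ui | i.
Unchanged (no nullable symbols): S -> b; C -> SCi; C -> SS; C -> ib; U -> SS; U -> i.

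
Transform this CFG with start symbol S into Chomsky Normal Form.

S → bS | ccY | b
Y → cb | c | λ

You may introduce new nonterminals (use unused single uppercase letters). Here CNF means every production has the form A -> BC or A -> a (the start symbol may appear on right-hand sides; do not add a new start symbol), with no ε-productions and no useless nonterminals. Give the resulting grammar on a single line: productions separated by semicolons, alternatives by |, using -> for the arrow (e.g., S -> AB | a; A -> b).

S -> b | AS | BB | BC; A -> b; B -> c; C -> BY; Y -> c | BA

Nullable: {Y}; after ε-elimination: S -> b | bS | cc | ccY; Y -> c | cb.
No unit productions to eliminate.
TERM: introduce A -> b, B -> c and substitute in every rule of length ≥2.
BIN: S -> BBY becomes S -> BC, C -> BY.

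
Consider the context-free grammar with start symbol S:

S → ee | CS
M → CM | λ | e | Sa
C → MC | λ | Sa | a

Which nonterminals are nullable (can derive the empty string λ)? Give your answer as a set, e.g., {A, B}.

Directly nullable (have an ε-rule): {C, M}.
Not nullable: S — each has a terminal in every rule's right-hand side or depends on a non-nullable symbol.

{C, M}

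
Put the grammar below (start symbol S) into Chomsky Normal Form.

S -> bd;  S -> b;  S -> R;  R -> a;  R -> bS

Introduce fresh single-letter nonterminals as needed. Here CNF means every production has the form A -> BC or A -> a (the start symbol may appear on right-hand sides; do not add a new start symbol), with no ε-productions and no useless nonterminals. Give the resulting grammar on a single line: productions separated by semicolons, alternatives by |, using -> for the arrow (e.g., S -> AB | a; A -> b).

No ε-productions.
After unit-elimination: S -> a | b | bS | bd; R -> a | bS.
TERM: introduce A -> b, B -> d and substitute in every rule of length ≥2.
Drop unreachable/unproductive: R.

S -> a | b | AB | AS; A -> b; B -> d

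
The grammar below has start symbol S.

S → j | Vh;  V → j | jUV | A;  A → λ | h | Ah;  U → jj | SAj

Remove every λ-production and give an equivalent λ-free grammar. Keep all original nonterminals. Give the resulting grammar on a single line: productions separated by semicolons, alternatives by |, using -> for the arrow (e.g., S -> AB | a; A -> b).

Nullable set: {A, V}.
S -> Vh: V nullable, giving Vh | h.
Drop A -> λ.
A -> Ah: A nullable, giving Ah | h.
U -> SAj: A nullable, giving SAj | Sj.
V -> A: A nullable, giving A.
V -> jUV: V nullable, giving jU | jUV.
Unchanged (no nullable symbols): S -> j; A -> h; U -> jj; V -> j.

S -> h | j | Vh; A -> h | Ah; U -> Sj | jj | SAj; V -> A | j | jU | jUV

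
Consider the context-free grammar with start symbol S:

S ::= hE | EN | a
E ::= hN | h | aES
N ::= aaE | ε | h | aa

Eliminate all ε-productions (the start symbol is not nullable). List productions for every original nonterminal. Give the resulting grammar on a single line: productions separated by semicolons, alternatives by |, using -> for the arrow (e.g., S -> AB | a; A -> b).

Nullable set: {N}.
S -> EN: N nullable, giving E | EN.
E -> hN: N nullable, giving h | hN.
Drop N -> ε.
Unchanged (no nullable symbols): S -> a; S -> hE; E -> aES; E -> h; N -> aa; N -> aaE; N -> h.

S -> E | a | EN | hE; E -> h | hN | aES; N -> h | aa | aaE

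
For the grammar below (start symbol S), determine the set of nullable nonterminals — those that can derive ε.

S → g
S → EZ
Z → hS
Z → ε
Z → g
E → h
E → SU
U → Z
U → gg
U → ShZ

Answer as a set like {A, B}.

{U, Z}

Directly nullable (have an ε-rule): {Z}.
U is nullable via U -> Z (every symbol on the right is already known nullable).
Not nullable: E, S — each has a terminal in every rule's right-hand side or depends on a non-nullable symbol.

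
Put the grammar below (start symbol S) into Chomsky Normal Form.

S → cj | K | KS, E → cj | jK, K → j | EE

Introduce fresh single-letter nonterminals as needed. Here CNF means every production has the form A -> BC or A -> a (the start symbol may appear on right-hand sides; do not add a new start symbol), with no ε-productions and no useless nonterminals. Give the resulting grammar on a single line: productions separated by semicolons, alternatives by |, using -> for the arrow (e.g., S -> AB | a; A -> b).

S -> j | AB | EE | KS; A -> c; B -> j; E -> AB | BK; K -> j | EE

No ε-productions.
After unit-elimination: S -> j | EE | KS | cj; E -> cj | jK; K -> j | EE.
TERM: introduce A -> c, B -> j and substitute in every rule of length ≥2.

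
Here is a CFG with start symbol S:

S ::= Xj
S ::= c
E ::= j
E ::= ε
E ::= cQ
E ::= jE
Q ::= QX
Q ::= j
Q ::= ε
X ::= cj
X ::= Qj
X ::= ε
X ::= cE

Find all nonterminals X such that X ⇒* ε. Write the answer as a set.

{E, Q, X}

Directly nullable (have an ε-rule): {E, Q, X}.
Not nullable: S — each has a terminal in every rule's right-hand side or depends on a non-nullable symbol.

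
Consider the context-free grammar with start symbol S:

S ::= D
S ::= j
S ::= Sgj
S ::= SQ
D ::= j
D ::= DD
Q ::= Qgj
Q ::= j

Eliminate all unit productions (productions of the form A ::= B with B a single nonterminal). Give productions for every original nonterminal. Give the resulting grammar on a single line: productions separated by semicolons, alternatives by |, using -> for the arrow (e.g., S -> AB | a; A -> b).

Unit productions: S->D.
Unit pairs (A ⇒* B via units): (S,D).
S: inherits non-unit rules of {D, S} → DD | SQ | Sgj | j.
D: inherits non-unit rules of {D} → DD | j.
Q: inherits non-unit rules of {Q} → Qgj | j.

S -> j | DD | SQ | Sgj; D -> j | DD; Q -> j | Qgj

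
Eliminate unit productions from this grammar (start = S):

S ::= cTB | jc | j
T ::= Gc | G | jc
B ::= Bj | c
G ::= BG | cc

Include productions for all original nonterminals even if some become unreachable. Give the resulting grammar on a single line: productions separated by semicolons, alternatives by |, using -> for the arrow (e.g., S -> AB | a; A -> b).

Unit productions: T->G.
Unit pairs (A ⇒* B via units): (T,G).
S: inherits non-unit rules of {S} → cTB | j | jc.
B: inherits non-unit rules of {B} → Bj | c.
G: inherits non-unit rules of {G} → BG | cc.
T: inherits non-unit rules of {G, T} → BG | Gc | cc | jc.

S -> j | jc | cTB; B -> c | Bj; G -> BG | cc; T -> BG | Gc | cc | jc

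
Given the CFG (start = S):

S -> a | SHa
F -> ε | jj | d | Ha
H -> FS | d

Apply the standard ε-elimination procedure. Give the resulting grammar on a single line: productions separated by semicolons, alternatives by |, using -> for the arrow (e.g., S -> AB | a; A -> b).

S -> a | SHa; F -> d | Ha | jj; H -> S | d | FS

Nullable set: {F}.
Drop F -> ε.
H -> FS: F nullable, giving FS | S.
Unchanged (no nullable symbols): S -> SHa; S -> a; F -> Ha; F -> d; F -> jj; H -> d.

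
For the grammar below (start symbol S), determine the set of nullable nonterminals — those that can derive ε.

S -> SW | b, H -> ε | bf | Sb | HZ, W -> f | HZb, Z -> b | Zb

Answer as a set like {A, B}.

Directly nullable (have an ε-rule): {H}.
Not nullable: S, W, Z — each has a terminal in every rule's right-hand side or depends on a non-nullable symbol.

{H}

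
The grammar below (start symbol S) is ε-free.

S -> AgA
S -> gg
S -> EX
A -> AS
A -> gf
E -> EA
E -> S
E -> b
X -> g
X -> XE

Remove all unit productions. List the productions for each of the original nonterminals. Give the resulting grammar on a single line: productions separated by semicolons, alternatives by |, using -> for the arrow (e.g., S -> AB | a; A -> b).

S -> EX | gg | AgA; A -> AS | gf; E -> b | EA | EX | gg | AgA; X -> g | XE

Unit productions: E->S.
Unit pairs (A ⇒* B via units): (E,S).
S: inherits non-unit rules of {S} → AgA | EX | gg.
A: inherits non-unit rules of {A} → AS | gf.
E: inherits non-unit rules of {E, S} → AgA | EA | EX | b | gg.
X: inherits non-unit rules of {X} → XE | g.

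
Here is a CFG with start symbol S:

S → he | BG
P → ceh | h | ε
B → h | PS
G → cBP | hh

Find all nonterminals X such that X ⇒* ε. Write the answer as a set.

{P}

Directly nullable (have an ε-rule): {P}.
Not nullable: B, G, S — each has a terminal in every rule's right-hand side or depends on a non-nullable symbol.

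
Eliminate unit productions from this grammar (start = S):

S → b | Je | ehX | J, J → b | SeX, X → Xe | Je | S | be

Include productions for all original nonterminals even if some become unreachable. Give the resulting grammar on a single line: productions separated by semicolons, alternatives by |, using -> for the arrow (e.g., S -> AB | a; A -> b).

S -> b | Je | SeX | ehX; J -> b | SeX; X -> b | Je | Xe | be | SeX | ehX

Unit productions: S->J, X->S.
Unit pairs (A ⇒* B via units): (S,J), (X,J), (X,S).
S: inherits non-unit rules of {J, S} → Je | SeX | b | ehX.
J: inherits non-unit rules of {J} → SeX | b.
X: inherits non-unit rules of {J, S, X} → Je | SeX | Xe | b | be | ehX.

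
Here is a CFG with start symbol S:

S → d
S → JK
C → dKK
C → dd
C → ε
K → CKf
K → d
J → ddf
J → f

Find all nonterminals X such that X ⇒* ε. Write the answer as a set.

{C}

Directly nullable (have an ε-rule): {C}.
Not nullable: J, K, S — each has a terminal in every rule's right-hand side or depends on a non-nullable symbol.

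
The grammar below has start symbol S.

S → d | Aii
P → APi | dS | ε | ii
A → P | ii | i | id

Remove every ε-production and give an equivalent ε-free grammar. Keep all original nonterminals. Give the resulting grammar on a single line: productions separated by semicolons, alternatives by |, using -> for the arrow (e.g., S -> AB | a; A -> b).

Nullable set: {A, P}.
S -> Aii: A nullable, giving Aii | ii.
A -> P: P nullable, giving P.
Drop P -> ε.
P -> APi: A, P nullable, giving APi | Ai | Pi | i.
Unchanged (no nullable symbols): S -> d; A -> i; A -> id; A -> ii; P -> dS; P -> ii.

S -> d | ii | Aii; A -> P | i | id | ii; P -> i | Ai | Pi | dS | ii | APi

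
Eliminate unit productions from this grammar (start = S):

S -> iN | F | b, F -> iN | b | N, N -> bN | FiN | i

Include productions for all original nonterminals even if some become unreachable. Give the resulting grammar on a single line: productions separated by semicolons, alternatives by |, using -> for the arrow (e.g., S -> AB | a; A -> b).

S -> b | i | bN | iN | FiN; F -> b | i | bN | iN | FiN; N -> i | bN | FiN

Unit productions: F->N, S->F.
Unit pairs (A ⇒* B via units): (F,N), (S,F), (S,N).
S: inherits non-unit rules of {F, N, S} → FiN | b | bN | i | iN.
F: inherits non-unit rules of {F, N} → FiN | b | bN | i | iN.
N: inherits non-unit rules of {N} → FiN | bN | i.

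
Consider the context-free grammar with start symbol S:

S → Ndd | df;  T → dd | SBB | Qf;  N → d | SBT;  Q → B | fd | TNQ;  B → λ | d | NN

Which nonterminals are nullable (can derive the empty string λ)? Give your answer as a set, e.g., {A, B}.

{B, Q}

Directly nullable (have an ε-rule): {B}.
Q is nullable via Q -> B (every symbol on the right is already known nullable).
Not nullable: N, S, T — each has a terminal in every rule's right-hand side or depends on a non-nullable symbol.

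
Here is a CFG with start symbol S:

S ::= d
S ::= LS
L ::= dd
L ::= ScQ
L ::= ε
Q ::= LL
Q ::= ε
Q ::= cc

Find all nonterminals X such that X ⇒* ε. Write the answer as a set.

{L, Q}

Directly nullable (have an ε-rule): {L, Q}.
Not nullable: S — each has a terminal in every rule's right-hand side or depends on a non-nullable symbol.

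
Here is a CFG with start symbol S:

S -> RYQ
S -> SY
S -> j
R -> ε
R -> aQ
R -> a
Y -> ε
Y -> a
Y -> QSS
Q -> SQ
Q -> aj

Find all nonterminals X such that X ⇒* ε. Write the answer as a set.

{R, Y}

Directly nullable (have an ε-rule): {R, Y}.
Not nullable: Q, S — each has a terminal in every rule's right-hand side or depends on a non-nullable symbol.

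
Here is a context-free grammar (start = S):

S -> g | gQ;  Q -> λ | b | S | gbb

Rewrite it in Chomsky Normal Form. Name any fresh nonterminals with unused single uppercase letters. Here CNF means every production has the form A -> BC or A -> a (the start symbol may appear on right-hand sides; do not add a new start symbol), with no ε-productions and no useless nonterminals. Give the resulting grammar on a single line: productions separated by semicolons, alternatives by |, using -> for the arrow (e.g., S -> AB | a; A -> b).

Nullable: {Q}; after ε-elimination: S -> g | gQ; Q -> S | b | gbb.
After unit-elimination: S -> g | gQ; Q -> b | g | gQ | gbb.
TERM: introduce B -> b, A -> g and substitute in every rule of length ≥2.
BIN: Q -> ABB becomes Q -> AC, C -> BB.

S -> g | AQ; A -> g; B -> b; C -> BB; Q -> b | g | AC | AQ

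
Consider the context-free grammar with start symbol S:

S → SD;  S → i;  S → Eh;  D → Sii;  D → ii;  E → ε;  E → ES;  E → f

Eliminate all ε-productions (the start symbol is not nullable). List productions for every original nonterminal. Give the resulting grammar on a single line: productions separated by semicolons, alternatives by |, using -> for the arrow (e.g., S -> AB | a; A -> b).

Nullable set: {E}.
S -> Eh: E nullable, giving Eh | h.
Drop E -> ε.
E -> ES: E nullable, giving ES | S.
Unchanged (no nullable symbols): S -> SD; S -> i; D -> Sii; D -> ii; E -> f.

S -> h | i | Eh | SD; D -> ii | Sii; E -> S | f | ES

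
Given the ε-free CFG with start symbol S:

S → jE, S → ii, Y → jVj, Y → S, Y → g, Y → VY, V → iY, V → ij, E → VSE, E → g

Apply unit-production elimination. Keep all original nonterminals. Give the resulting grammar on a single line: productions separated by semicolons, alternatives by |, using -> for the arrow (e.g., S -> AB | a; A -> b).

S -> ii | jE; E -> g | VSE; V -> iY | ij; Y -> g | VY | ii | jE | jVj

Unit productions: Y->S.
Unit pairs (A ⇒* B via units): (Y,S).
S: inherits non-unit rules of {S} → ii | jE.
E: inherits non-unit rules of {E} → VSE | g.
V: inherits non-unit rules of {V} → iY | ij.
Y: inherits non-unit rules of {S, Y} → VY | g | ii | jE | jVj.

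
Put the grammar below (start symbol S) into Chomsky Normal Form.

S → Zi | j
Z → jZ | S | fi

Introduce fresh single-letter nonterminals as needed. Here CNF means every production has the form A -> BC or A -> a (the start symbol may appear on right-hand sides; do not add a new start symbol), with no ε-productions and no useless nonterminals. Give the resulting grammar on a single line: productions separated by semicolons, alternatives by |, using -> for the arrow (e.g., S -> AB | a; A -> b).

S -> j | ZA; A -> i; B -> f; C -> j; Z -> j | BA | CZ | ZA

No ε-productions.
After unit-elimination: S -> j | Zi; Z -> j | Zi | fi | jZ.
TERM: introduce B -> f, A -> i, C -> j and substitute in every rule of length ≥2.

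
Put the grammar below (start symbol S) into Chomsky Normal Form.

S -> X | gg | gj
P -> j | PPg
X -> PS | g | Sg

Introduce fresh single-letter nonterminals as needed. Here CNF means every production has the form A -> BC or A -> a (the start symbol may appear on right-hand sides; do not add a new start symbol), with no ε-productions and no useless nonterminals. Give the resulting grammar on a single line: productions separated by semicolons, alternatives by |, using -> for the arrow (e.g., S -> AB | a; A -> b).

S -> g | AA | AB | PS | SA; A -> g; B -> j; C -> PA; P -> j | PC

No ε-productions.
After unit-elimination: S -> g | PS | Sg | gg | gj; P -> j | PPg; X -> g | PS | Sg.
TERM: introduce A -> g, B -> j and substitute in every rule of length ≥2.
BIN: P -> PPA becomes P -> PC, C -> PA.
Drop unreachable/unproductive: X.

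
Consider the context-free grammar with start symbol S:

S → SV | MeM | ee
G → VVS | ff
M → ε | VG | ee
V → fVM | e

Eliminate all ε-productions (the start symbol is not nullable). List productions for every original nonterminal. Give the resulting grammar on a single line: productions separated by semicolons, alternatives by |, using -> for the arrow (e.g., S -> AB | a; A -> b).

S -> e | Me | SV | eM | ee | MeM; G -> ff | VVS; M -> VG | ee; V -> e | fV | fVM

Nullable set: {M}.
S -> MeM: M, M nullable, giving Me | MeM | e | eM.
Drop M -> ε.
V -> fVM: M nullable, giving fV | fVM.
Unchanged (no nullable symbols): S -> SV; S -> ee; G -> VVS; G -> ff; M -> VG; M -> ee; V -> e.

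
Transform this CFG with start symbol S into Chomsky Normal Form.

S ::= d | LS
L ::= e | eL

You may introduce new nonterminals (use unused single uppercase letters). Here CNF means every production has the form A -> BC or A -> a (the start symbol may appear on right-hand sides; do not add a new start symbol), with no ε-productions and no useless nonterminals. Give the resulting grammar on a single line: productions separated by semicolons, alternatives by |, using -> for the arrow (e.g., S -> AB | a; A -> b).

S -> d | LS; A -> e; L -> e | AL

No ε-productions.
No unit productions to eliminate.
TERM: introduce A -> e and substitute in every rule of length ≥2.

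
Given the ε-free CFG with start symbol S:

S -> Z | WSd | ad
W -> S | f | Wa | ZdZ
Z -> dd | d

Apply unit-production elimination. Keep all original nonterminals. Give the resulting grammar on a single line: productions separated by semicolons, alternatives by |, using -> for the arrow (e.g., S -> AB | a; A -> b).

Unit productions: S->Z, W->S.
Unit pairs (A ⇒* B via units): (S,Z), (W,S), (W,Z).
S: inherits non-unit rules of {S, Z} → WSd | ad | d | dd.
W: inherits non-unit rules of {S, W, Z} → WSd | Wa | ZdZ | ad | d | dd | f.
Z: inherits non-unit rules of {Z} → d | dd.

S -> d | ad | dd | WSd; W -> d | f | Wa | ad | dd | WSd | ZdZ; Z -> d | dd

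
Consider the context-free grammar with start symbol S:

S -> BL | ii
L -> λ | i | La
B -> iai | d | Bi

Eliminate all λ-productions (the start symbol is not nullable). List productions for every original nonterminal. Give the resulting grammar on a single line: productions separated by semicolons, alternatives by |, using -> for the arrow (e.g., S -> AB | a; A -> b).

S -> B | BL | ii; B -> d | Bi | iai; L -> a | i | La

Nullable set: {L}.
S -> BL: L nullable, giving B | BL.
Drop L -> λ.
L -> La: L nullable, giving La | a.
Unchanged (no nullable symbols): S -> ii; B -> Bi; B -> d; B -> iai; L -> i.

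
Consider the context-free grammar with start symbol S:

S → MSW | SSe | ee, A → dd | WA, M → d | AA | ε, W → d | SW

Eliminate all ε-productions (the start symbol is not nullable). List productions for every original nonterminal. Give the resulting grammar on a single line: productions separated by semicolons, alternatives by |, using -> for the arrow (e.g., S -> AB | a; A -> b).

Nullable set: {M}.
S -> MSW: M nullable, giving MSW | SW.
Drop M -> ε.
Unchanged (no nullable symbols): S -> SSe; S -> ee; A -> WA; A -> dd; M -> AA; M -> d; W -> SW; W -> d.

S -> SW | ee | MSW | SSe; A -> WA | dd; M -> d | AA; W -> d | SW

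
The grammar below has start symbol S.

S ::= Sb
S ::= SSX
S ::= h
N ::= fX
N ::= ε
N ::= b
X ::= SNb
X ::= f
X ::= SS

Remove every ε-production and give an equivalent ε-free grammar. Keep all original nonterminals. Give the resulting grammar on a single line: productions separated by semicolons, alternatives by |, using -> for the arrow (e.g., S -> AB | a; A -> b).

Nullable set: {N}.
Drop N -> ε.
X -> SNb: N nullable, giving SNb | Sb.
Unchanged (no nullable symbols): S -> SSX; S -> Sb; S -> h; N -> b; N -> fX; X -> SS; X -> f.

S -> h | Sb | SSX; N -> b | fX; X -> f | SS | Sb | SNb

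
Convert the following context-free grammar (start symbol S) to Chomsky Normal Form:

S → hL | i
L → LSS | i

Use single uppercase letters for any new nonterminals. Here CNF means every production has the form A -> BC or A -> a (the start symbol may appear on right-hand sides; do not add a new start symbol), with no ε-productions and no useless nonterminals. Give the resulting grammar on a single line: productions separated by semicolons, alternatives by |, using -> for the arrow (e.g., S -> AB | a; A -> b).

S -> i | AL; A -> h; B -> SS; L -> i | LB

No ε-productions.
No unit productions to eliminate.
TERM: introduce A -> h and substitute in every rule of length ≥2.
BIN: L -> LSS becomes L -> LB, B -> SS.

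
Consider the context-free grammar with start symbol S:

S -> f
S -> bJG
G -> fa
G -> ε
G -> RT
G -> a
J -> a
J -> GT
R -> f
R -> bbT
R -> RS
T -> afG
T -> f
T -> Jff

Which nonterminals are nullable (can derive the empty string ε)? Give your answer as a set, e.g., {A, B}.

Directly nullable (have an ε-rule): {G}.
Not nullable: J, R, S, T — each has a terminal in every rule's right-hand side or depends on a non-nullable symbol.

{G}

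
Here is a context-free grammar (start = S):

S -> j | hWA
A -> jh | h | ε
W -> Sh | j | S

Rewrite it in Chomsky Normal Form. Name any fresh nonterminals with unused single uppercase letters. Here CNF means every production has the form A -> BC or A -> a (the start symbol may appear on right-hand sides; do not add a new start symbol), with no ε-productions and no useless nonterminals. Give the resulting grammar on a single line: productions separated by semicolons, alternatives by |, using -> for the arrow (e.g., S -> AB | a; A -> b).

S -> j | CD | CW; A -> h | BC; B -> j; C -> h; D -> WA; E -> WA; W -> j | CE | CW | SC

Nullable: {A}; after ε-elimination: S -> j | hW | hWA; A -> h | jh; W -> S | j | Sh.
After unit-elimination: S -> j | hW | hWA; A -> h | jh; W -> j | Sh | hW | hWA.
TERM: introduce C -> h, B -> j and substitute in every rule of length ≥2.
BIN: S -> CWA becomes S -> CD, D -> WA; W -> CWA becomes W -> CE, E -> WA.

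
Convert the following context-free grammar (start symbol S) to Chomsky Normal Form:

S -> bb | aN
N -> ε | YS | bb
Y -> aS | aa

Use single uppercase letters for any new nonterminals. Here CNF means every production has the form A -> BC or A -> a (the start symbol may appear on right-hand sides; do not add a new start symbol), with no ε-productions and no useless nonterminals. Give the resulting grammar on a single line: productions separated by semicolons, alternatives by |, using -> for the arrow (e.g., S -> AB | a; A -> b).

S -> a | AA | BN; A -> b; B -> a; N -> AA | YS; Y -> BB | BS

Nullable: {N}; after ε-elimination: S -> a | aN | bb; N -> YS | bb; Y -> aS | aa.
No unit productions to eliminate.
TERM: introduce B -> a, A -> b and substitute in every rule of length ≥2.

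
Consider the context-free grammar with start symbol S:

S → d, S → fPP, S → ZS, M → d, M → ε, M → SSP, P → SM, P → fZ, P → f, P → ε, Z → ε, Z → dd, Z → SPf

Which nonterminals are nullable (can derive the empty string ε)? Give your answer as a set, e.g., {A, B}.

{M, P, Z}

Directly nullable (have an ε-rule): {M, P, Z}.
Not nullable: S — each has a terminal in every rule's right-hand side or depends on a non-nullable symbol.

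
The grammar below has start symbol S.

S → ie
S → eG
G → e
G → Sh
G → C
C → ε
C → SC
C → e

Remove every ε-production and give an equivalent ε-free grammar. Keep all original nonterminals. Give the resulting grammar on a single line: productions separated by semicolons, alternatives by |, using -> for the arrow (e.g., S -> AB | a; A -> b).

S -> e | eG | ie; C -> S | e | SC; G -> C | e | Sh

Nullable set: {C, G}.
S -> eG: G nullable, giving e | eG.
Drop C -> ε.
C -> SC: C nullable, giving S | SC.
G -> C: C nullable, giving C.
Unchanged (no nullable symbols): S -> ie; C -> e; G -> Sh; G -> e.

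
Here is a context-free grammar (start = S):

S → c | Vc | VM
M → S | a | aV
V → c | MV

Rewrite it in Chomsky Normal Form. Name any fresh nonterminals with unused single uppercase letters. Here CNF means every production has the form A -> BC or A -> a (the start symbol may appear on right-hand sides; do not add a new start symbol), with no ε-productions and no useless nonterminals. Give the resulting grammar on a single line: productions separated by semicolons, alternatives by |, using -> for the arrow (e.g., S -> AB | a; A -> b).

S -> c | VA | VM; A -> c; B -> a; M -> a | c | BV | VA | VM; V -> c | MV

No ε-productions.
After unit-elimination: S -> c | VM | Vc; M -> a | c | VM | Vc | aV; V -> c | MV.
TERM: introduce B -> a, A -> c and substitute in every rule of length ≥2.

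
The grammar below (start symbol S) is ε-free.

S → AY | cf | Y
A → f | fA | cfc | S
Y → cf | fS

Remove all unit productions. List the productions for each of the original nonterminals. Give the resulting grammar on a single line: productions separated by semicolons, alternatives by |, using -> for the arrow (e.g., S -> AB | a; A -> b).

Unit productions: A->S, S->Y.
Unit pairs (A ⇒* B via units): (A,S), (A,Y), (S,Y).
S: inherits non-unit rules of {S, Y} → AY | cf | fS.
A: inherits non-unit rules of {A, S, Y} → AY | cf | cfc | f | fA | fS.
Y: inherits non-unit rules of {Y} → cf | fS.

S -> AY | cf | fS; A -> f | AY | cf | fA | fS | cfc; Y -> cf | fS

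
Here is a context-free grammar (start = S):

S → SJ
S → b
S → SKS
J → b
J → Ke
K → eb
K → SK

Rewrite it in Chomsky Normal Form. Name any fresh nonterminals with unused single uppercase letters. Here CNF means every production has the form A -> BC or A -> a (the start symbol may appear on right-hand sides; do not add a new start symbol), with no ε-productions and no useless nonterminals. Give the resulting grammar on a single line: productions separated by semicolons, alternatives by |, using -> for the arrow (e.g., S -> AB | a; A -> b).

S -> b | SC | SJ; A -> e; B -> b; C -> KS; J -> b | KA; K -> AB | SK

No ε-productions.
No unit productions to eliminate.
TERM: introduce B -> b, A -> e and substitute in every rule of length ≥2.
BIN: S -> SKS becomes S -> SC, C -> KS.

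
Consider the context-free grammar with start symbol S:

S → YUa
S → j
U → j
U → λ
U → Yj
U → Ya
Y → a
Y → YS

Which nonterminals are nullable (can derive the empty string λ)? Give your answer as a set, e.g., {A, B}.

Directly nullable (have an ε-rule): {U}.
Not nullable: S, Y — each has a terminal in every rule's right-hand side or depends on a non-nullable symbol.

{U}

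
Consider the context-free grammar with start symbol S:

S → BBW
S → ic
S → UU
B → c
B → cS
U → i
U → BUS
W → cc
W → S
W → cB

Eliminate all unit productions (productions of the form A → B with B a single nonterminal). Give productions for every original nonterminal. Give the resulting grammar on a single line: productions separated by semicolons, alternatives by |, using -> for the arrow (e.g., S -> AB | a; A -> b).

Unit productions: W->S.
Unit pairs (A ⇒* B via units): (W,S).
S: inherits non-unit rules of {S} → BBW | UU | ic.
B: inherits non-unit rules of {B} → c | cS.
U: inherits non-unit rules of {U} → BUS | i.
W: inherits non-unit rules of {S, W} → BBW | UU | cB | cc | ic.

S -> UU | ic | BBW; B -> c | cS; U -> i | BUS; W -> UU | cB | cc | ic | BBW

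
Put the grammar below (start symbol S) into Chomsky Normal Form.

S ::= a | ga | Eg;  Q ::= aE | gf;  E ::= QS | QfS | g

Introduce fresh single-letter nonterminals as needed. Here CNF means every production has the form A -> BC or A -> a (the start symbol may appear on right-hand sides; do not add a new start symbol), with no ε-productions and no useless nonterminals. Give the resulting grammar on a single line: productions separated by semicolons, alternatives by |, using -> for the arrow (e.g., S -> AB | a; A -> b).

S -> a | CB | EC; A -> f; B -> a; C -> g; D -> AS; E -> g | QD | QS; Q -> BE | CA

No ε-productions.
No unit productions to eliminate.
TERM: introduce B -> a, A -> f, C -> g and substitute in every rule of length ≥2.
BIN: E -> QAS becomes E -> QD, D -> AS.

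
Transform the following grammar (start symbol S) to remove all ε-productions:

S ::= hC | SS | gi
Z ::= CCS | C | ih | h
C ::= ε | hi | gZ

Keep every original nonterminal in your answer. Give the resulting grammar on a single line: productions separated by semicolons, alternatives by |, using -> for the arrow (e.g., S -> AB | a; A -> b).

Nullable set: {C, Z}.
S -> hC: C nullable, giving h | hC.
Drop C -> ε.
C -> gZ: Z nullable, giving g | gZ.
Z -> C: C nullable, giving C.
Z -> CCS: C, C nullable, giving CCS | CS | S.
Unchanged (no nullable symbols): S -> SS; S -> gi; C -> hi; Z -> h; Z -> ih.

S -> h | SS | gi | hC; C -> g | gZ | hi; Z -> C | S | h | CS | ih | CCS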